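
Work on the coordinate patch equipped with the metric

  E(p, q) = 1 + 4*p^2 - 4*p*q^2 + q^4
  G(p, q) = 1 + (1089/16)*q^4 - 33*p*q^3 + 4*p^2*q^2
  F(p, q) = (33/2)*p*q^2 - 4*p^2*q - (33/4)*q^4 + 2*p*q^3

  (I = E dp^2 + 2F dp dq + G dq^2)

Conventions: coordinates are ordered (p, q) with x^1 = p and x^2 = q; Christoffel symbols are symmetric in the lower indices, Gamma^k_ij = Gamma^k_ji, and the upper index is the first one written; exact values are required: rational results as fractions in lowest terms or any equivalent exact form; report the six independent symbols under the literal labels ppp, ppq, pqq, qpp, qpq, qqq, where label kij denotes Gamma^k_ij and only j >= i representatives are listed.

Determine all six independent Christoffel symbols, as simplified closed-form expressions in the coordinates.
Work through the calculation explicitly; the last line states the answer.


E = 1 + 4*p^2 - 4*p*q^2 + q^4; F = (33/2)*p*q^2 - 4*p^2*q - (33/4)*q^4 + 2*p*q^3; G = 1 + (1089/16)*q^4 - 33*p*q^3 + 4*p^2*q^2
Gamma^k_ij = (1/2) g^{kl} (d_i g_jl + d_j g_il - d_l g_ij), with g^inv = (1/(EG-F^2)) [[G, -F], [-F, E]]
first partials: E_p = 8*p - 4*q^2, E_q = -8*p*q + 4*q^3, F_p = (33/2)*q^2 - 8*p*q + 2*q^3, F_q = 33*p*q - 4*p^2 - 33*q^3 + 6*p*q^2, G_p = -33*q^3 + 8*p*q^2, G_q = (1089/4)*q^3 - 99*p*q^2 + 8*p^2*q
D = EG - F^2 = 1 + 4*p^2 - 4*p*q^2 + (1105/16)*q^4 - 33*p*q^3 + 4*p^2*q^2
expanded: Gamma^p_pp = (G E_p - 2F F_p + F E_q)/(2D), Gamma^p_pq = (G E_q - F G_p)/(2D), Gamma^p_qq = (2G F_q - G G_p - F G_q)/(2D), Gamma^q_pp = (2E F_p - E E_q - F E_p)/(2D), Gamma^q_pq = (E G_p - F E_q)/(2D), Gamma^q_qq = (E G_q - 2F F_q + F G_p)/(2D); substitute and cancel common factors

Answer: Gamma_ppp = (64*p - 32*q^2)/(64*p^2*q^2 + 64*p^2 - 528*p*q^3 - 64*p*q^2 + 1105*q^4 + 16), Gamma_ppq = (-64*p*q + 32*q^3)/(64*p^2*q^2 + 64*p^2 - 528*p*q^3 - 64*p*q^2 + 1105*q^4 + 16), Gamma_pqq = (-64*p^2 + 32*p*q^2 + 528*p*q - 264*q^3)/(64*p^2*q^2 + 64*p^2 - 528*p*q^3 - 64*p*q^2 + 1105*q^4 + 16), Gamma_qpp = (-64*p*q + 264*q^2)/(64*p^2*q^2 + 64*p^2 - 528*p*q^3 - 64*p*q^2 + 1105*q^4 + 16), Gamma_qpq = (64*p*q^2 - 264*q^3)/(64*p^2*q^2 + 64*p^2 - 528*p*q^3 - 64*p*q^2 + 1105*q^4 + 16), Gamma_qqq = (64*p^2*q - 792*p*q^2 + 2178*q^3)/(64*p^2*q^2 + 64*p^2 - 528*p*q^3 - 64*p*q^2 + 1105*q^4 + 16)


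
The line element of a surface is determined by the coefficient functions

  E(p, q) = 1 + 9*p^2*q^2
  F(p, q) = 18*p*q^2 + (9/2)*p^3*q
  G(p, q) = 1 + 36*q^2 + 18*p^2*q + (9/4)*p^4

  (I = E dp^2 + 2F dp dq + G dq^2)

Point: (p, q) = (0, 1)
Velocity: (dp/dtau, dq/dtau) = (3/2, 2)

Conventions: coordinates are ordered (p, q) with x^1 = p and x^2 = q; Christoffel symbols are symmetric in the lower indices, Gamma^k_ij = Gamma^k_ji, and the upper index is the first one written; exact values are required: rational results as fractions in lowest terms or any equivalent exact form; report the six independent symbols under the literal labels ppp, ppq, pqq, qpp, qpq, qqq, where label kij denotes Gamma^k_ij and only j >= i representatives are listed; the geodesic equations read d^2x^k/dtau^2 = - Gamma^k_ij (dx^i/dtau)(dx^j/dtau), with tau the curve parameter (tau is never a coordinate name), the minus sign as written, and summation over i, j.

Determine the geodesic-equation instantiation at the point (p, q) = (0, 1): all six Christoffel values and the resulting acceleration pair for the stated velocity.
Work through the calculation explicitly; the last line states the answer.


E = 1, F = 0, G = 37 at the point
E_p = 0, E_q = 0, F_p = 18, F_q = 0, G_p = 0, G_q = 72
EG - F^2 = 37;  g^inv = (1/37) * [[37, 0], [0, 1]]
first-kind symbols [ij,l] = (1/2)(d_i g_jl + d_j g_il - d_l g_ij): [pp,p] = E_p/2 = 0, [pp,q] = F_p - E_q/2 = 18, [pq,p] = E_q/2 = 0, [pq,q] = G_p/2 = 0, [qq,p] = F_q - G_p/2 = 0, [qq,q] = G_q/2 = 36
Gamma^p_ij = (G*[ij,p] - F*[ij,q])/(EG - F^2), Gamma^q_ij = (E*[ij,q] - F*[ij,p])/(EG - F^2)
Gamma_ppp = 0, Gamma_ppq = 0, Gamma_pqq = 0, Gamma_qpp = 18/37, Gamma_qpq = 0, Gamma_qqq = 36/37
d^2p/dtau^2 = -(Gamma_ppp*(3/2)^2 + 2*Gamma_ppq*(3/2)*(2) + Gamma_pqq*(2)^2) = 0
d^2q/dtau^2 = -(Gamma_qpp*(3/2)^2 + 2*Gamma_qpq*(3/2)*(2) + Gamma_qqq*(2)^2) = -369/74

Answer: Gamma_ppp = 0, Gamma_ppq = 0, Gamma_pqq = 0, Gamma_qpp = 18/37, Gamma_qpq = 0, Gamma_qqq = 36/37; accelerations (d^2p/dtau^2, d^2q/dtau^2) = (0, -369/74)


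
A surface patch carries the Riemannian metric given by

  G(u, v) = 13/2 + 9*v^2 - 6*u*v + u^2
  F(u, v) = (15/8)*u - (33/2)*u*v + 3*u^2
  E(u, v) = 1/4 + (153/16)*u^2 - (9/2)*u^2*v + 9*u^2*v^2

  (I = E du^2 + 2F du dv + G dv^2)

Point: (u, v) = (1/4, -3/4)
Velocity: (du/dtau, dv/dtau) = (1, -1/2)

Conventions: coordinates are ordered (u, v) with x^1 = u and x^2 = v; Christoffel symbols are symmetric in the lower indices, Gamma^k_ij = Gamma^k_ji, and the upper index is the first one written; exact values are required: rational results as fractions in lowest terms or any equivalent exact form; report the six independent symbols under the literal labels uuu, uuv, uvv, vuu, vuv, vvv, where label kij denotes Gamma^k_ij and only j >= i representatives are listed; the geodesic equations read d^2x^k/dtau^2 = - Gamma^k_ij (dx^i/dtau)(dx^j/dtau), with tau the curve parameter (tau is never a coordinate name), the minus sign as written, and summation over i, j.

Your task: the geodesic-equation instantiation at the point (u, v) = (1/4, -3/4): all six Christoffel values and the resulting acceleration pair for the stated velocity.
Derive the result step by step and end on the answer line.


E = 11/8, F = 15/4, G = 51/4 at the point
E_u = 9, E_v = -9/8, F_u = 63/4, F_v = -33/8, G_u = 5, G_v = -15
EG - F^2 = 111/32;  g^inv = (32/111) * [[51/4, -15/4], [-15/4, 11/8]]
first-kind symbols [ij,l] = (1/2)(d_i g_jl + d_j g_il - d_l g_ij): [uu,u] = E_u/2 = 9/2, [uu,v] = F_u - E_v/2 = 261/16, [uv,u] = E_v/2 = -9/16, [uv,v] = G_u/2 = 5/2, [vv,u] = F_v - G_u/2 = -53/8, [vv,v] = G_v/2 = -15/2
Gamma^u_ij = (G*[ij,u] - F*[ij,v])/(EG - F^2), Gamma^v_ij = (E*[ij,v] - F*[ij,u])/(EG - F^2)
Gamma_uuu = -81/74, Gamma_uuv = -353/74, Gamma_uvv = -601/37, Gamma_vuu = 237/148, Gamma_vuv = 355/222, Gamma_vvv = 155/37
d^2u/dtau^2 = -(Gamma_uuu*(1)^2 + 2*Gamma_uuv*(1)*(-1/2) + Gamma_uvv*(-1/2)^2) = 57/148
d^2v/dtau^2 = -(Gamma_vuu*(1)^2 + 2*Gamma_vuv*(1)*(-1/2) + Gamma_vvv*(-1/2)^2) = -233/222

Answer: Gamma_uuu = -81/74, Gamma_uuv = -353/74, Gamma_uvv = -601/37, Gamma_vuu = 237/148, Gamma_vuv = 355/222, Gamma_vvv = 155/37; accelerations (d^2u/dtau^2, d^2v/dtau^2) = (57/148, -233/222)


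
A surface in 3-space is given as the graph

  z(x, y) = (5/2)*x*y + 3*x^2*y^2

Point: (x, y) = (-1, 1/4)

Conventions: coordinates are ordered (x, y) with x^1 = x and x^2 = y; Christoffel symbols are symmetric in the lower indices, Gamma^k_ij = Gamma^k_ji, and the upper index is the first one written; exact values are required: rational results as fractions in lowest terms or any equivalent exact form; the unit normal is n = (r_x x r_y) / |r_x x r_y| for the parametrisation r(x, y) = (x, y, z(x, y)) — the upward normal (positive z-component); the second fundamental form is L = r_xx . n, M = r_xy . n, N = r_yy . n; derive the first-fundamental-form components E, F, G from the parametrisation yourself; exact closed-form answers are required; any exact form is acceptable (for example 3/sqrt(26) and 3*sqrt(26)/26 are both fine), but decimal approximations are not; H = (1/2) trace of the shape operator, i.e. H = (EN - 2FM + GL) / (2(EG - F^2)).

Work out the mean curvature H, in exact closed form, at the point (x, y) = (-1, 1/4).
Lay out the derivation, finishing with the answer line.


z_x = 1/4, z_y = -1, z_xx = 3/8, z_xy = -1/2, z_yy = 6
E = 17/16, F = -1/4, G = 2; answer radicand W^2 = 33/16
unnormalised second-form numerators: l = 3/8, m = -1/2, n = 6; L = l/sqrt(33/16), and similarly M = m/sqrt(W^2), N = n/sqrt(W^2)
H = (E*n - 2*F*m + G*l) / (2*(EG - F^2)*sqrt(W^2)); E*n - 2*F*m + G*l = 55/8, EG - F^2 = 33/16, so H = (5/3)/sqrt(33/16)

Answer: H = 20*sqrt(33)/99


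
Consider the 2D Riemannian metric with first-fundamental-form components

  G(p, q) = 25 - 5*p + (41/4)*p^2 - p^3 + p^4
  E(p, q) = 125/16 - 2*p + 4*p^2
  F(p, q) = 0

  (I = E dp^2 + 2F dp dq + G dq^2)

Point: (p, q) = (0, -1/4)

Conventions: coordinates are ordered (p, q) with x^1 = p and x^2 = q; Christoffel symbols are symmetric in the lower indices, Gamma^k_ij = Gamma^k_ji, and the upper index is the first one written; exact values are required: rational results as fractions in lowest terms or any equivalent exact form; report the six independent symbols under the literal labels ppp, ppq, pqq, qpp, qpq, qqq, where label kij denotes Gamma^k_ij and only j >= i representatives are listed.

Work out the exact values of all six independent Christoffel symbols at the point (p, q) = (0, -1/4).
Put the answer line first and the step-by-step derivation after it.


Answer: Gamma_ppp = -16/125, Gamma_ppq = 0, Gamma_pqq = 8/25, Gamma_qpp = 0, Gamma_qpq = -1/10, Gamma_qqq = 0

E = 125/16, F = 0, G = 25 at the point
E_p = -2, E_q = 0, F_p = 0, F_q = 0, G_p = -5, G_q = 0
EG - F^2 = 3125/16;  g^inv = (16/3125) * [[25, 0], [0, 125/16]]
first-kind symbols [ij,l] = (1/2)(d_i g_jl + d_j g_il - d_l g_ij): [pp,p] = E_p/2 = -1, [pp,q] = F_p - E_q/2 = 0, [pq,p] = E_q/2 = 0, [pq,q] = G_p/2 = -5/2, [qq,p] = F_q - G_p/2 = 5/2, [qq,q] = G_q/2 = 0
Gamma^p_ij = (G*[ij,p] - F*[ij,q])/(EG - F^2), Gamma^q_ij = (E*[ij,q] - F*[ij,p])/(EG - F^2)


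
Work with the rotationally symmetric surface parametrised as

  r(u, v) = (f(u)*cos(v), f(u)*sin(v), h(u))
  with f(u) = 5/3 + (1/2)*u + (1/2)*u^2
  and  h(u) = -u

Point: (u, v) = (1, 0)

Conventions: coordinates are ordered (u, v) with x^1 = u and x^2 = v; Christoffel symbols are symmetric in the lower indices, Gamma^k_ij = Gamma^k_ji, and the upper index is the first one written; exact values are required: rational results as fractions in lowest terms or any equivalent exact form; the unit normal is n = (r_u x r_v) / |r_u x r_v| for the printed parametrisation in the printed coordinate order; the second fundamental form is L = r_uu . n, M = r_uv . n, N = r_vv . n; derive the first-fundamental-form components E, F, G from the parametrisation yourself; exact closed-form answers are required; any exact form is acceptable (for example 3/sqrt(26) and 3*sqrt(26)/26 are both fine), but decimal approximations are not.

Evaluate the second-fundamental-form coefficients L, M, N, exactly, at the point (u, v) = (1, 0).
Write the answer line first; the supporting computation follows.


Answer: L = 2*sqrt(13)/13, M = 0, N = -16*sqrt(13)/39

f = 8/3, f' = 3/2, f'' = 1, h' = -1, h'' = 0
E = 13/4, F = 0, G = 64/9; answer radicand W^2 = 13/4
unnormalised second-form numerators: l = 1, m = 0, n = -8/3; L = l/sqrt(13/4), and similarly M = m/sqrt(W^2), N = n/sqrt(W^2)


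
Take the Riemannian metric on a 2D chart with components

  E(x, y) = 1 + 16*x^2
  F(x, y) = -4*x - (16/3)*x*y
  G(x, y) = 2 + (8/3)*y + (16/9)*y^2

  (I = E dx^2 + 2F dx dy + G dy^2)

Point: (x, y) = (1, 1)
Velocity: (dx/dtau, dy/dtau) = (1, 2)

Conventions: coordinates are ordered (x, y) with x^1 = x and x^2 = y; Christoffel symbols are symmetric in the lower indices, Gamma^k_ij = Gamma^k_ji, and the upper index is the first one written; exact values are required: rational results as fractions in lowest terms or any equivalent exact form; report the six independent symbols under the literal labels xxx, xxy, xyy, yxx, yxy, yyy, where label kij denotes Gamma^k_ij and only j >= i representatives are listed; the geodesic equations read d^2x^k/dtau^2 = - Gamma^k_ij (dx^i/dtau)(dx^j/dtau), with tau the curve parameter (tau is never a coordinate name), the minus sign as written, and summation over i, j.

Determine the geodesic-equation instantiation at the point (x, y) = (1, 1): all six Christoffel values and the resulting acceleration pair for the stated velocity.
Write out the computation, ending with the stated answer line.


E = 17, F = -28/3, G = 58/9 at the point
E_x = 32, E_y = 0, F_x = -28/3, F_y = -16/3, G_x = 0, G_y = 56/9
EG - F^2 = 202/9;  g^inv = (9/202) * [[58/9, 28/3], [28/3, 17]]
first-kind symbols [ij,l] = (1/2)(d_i g_jl + d_j g_il - d_l g_ij): [xx,x] = E_x/2 = 16, [xx,y] = F_x - E_y/2 = -28/3, [xy,x] = E_y/2 = 0, [xy,y] = G_x/2 = 0, [yy,x] = F_y - G_x/2 = -16/3, [yy,y] = G_y/2 = 28/9
Gamma^x_ij = (G*[ij,x] - F*[ij,y])/(EG - F^2), Gamma^y_ij = (E*[ij,y] - F*[ij,x])/(EG - F^2)
Gamma_xxx = 72/101, Gamma_xxy = 0, Gamma_xyy = -24/101, Gamma_yxx = -42/101, Gamma_yxy = 0, Gamma_yyy = 14/101
d^2x/dtau^2 = -(Gamma_xxx*(1)^2 + 2*Gamma_xxy*(1)*(2) + Gamma_xyy*(2)^2) = 24/101
d^2y/dtau^2 = -(Gamma_yxx*(1)^2 + 2*Gamma_yxy*(1)*(2) + Gamma_yyy*(2)^2) = -14/101

Answer: Gamma_xxx = 72/101, Gamma_xxy = 0, Gamma_xyy = -24/101, Gamma_yxx = -42/101, Gamma_yxy = 0, Gamma_yyy = 14/101; accelerations (d^2x/dtau^2, d^2y/dtau^2) = (24/101, -14/101)


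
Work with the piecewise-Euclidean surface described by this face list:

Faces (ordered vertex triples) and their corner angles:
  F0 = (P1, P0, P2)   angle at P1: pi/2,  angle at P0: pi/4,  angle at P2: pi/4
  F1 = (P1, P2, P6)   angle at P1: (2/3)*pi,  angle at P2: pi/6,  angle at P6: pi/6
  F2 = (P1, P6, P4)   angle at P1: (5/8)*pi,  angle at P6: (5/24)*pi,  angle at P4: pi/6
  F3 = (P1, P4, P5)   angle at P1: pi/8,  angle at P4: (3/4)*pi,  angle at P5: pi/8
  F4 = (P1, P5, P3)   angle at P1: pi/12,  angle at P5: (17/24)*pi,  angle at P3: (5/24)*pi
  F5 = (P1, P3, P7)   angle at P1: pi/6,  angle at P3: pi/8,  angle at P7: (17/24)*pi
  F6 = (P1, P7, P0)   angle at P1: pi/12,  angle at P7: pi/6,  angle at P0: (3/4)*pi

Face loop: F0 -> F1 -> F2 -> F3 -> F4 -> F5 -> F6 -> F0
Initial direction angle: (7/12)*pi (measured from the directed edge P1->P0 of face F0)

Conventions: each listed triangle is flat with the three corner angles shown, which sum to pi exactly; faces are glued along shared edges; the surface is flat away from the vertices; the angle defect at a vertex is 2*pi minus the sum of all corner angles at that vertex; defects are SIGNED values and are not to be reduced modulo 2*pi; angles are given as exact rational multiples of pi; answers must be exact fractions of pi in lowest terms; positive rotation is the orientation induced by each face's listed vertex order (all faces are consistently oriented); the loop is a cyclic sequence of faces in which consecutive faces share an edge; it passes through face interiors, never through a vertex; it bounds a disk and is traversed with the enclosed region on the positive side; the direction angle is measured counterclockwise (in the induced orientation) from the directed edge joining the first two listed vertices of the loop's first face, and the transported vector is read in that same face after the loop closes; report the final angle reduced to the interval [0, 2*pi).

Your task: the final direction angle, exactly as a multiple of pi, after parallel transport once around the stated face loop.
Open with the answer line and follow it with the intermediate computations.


Answer: final direction angle = pi/3

enclosed vertex P1: corner angles sum to (9/4)*pi, defect = 2*pi - (9/4)*pi = -pi/4
transport around the loop rotates by the sum of enclosed defects; add to the initial angle mod 2*pi
final angle = (7/12)*pi - pi/4 = pi/3 (mod 2*pi)


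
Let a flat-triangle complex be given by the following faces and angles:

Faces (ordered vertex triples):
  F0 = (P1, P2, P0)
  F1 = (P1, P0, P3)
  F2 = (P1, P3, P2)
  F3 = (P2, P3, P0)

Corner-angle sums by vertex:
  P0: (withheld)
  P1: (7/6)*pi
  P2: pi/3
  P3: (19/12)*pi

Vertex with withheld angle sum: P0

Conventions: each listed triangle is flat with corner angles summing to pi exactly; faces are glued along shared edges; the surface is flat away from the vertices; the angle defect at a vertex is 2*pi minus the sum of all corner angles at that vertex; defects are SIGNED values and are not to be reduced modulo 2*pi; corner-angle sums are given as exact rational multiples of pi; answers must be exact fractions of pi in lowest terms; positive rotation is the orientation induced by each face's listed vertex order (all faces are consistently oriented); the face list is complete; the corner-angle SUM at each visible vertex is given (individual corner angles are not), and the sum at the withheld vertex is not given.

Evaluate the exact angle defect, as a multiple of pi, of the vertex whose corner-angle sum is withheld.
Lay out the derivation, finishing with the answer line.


V = 4, E = 6, F = 4; chi = V - E + F = 2
Gauss-Bonnet: total defect = 2*pi*chi = 4*pi; visible defects sum to (35/12)*pi

Answer: defect(P0) = (13/12)*pi


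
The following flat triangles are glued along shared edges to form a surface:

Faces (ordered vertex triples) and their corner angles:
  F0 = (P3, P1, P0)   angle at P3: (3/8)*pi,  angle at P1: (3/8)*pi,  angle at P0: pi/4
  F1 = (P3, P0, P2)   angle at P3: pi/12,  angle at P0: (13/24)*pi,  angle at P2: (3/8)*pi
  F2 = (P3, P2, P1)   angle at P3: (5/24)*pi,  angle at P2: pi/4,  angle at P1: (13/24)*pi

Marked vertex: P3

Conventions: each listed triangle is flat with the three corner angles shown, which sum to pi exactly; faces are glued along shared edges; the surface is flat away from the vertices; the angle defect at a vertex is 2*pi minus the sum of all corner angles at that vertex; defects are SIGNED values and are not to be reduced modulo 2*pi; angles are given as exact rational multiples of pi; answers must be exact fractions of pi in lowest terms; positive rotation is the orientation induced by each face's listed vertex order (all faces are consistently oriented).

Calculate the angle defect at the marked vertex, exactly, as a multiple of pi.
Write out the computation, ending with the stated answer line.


Sum of corner angles at P3: (2/3)*pi
defect = 2*pi - (2/3)*pi

Answer: defect(P3) = (4/3)*pi


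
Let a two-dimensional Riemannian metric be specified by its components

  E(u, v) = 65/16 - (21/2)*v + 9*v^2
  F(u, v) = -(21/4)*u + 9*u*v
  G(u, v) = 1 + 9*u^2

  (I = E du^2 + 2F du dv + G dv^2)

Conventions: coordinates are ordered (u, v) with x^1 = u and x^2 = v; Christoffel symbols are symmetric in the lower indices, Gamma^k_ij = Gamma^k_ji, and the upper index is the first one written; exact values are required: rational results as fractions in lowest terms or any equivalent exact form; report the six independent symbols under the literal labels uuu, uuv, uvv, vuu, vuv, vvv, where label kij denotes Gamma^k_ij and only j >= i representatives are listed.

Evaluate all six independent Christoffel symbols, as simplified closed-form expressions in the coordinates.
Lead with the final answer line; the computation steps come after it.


Answer: Gamma_uuu = 0, Gamma_uuv = (144*v - 84)/(144*u^2 + 144*v^2 - 168*v + 65), Gamma_uvv = 0, Gamma_vuu = 0, Gamma_vuv = 144*u/(144*u^2 + 144*v^2 - 168*v + 65), Gamma_vvv = 0

E = 65/16 - (21/2)*v + 9*v^2; F = -(21/4)*u + 9*u*v; G = 1 + 9*u^2
Gamma^k_ij = (1/2) g^{kl} (d_i g_jl + d_j g_il - d_l g_ij), with g^inv = (1/(EG-F^2)) [[G, -F], [-F, E]]
first partials: E_u = 0, E_v = -21/2 + 18*v, F_u = -21/4 + 9*v, F_v = 9*u, G_u = 18*u, G_v = 0
D = EG - F^2 = 65/16 - (21/2)*v + 9*v^2 + 9*u^2
expanded: Gamma^u_uu = (G E_u - 2F F_u + F E_v)/(2D), Gamma^u_uv = (G E_v - F G_u)/(2D), Gamma^u_vv = (2G F_v - G G_u - F G_v)/(2D), Gamma^v_uu = (2E F_u - E E_v - F E_u)/(2D), Gamma^v_uv = (E G_u - F E_v)/(2D), Gamma^v_vv = (E G_v - 2F F_v + F G_u)/(2D); substitute and cancel common factors


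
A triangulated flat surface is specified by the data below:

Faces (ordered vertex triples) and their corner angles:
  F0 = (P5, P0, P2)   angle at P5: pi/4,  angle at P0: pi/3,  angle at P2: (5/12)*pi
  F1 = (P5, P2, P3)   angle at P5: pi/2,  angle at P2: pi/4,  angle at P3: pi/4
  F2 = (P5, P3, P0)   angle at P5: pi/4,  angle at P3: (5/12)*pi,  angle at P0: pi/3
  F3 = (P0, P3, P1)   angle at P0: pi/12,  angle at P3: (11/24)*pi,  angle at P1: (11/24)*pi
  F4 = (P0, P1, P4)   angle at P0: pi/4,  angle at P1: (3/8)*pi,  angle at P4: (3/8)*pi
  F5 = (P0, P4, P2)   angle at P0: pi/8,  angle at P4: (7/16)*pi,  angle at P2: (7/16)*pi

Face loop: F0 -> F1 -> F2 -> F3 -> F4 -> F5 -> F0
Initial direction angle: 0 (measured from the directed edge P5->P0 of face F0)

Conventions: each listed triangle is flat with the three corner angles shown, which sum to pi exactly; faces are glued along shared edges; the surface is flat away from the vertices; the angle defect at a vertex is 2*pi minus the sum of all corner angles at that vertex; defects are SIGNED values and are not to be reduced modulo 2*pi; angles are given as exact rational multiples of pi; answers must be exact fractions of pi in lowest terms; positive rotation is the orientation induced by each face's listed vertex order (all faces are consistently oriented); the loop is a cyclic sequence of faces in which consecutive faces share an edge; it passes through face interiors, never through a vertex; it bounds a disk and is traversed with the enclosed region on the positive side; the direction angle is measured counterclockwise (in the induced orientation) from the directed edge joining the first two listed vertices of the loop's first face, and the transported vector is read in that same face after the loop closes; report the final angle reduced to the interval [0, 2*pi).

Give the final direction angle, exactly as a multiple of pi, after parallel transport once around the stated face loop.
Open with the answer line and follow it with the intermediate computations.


Answer: final direction angle = (15/8)*pi

enclosed vertex P0: corner angles sum to (9/8)*pi, defect = 2*pi - (9/8)*pi = (7/8)*pi
enclosed vertex P5: corner angles sum to pi, defect = 2*pi - pi = pi
summing the enclosed defects onto the initial angle, mod 2*pi in the induced orientation:
final angle = 0 + (15/8)*pi = (15/8)*pi (mod 2*pi)


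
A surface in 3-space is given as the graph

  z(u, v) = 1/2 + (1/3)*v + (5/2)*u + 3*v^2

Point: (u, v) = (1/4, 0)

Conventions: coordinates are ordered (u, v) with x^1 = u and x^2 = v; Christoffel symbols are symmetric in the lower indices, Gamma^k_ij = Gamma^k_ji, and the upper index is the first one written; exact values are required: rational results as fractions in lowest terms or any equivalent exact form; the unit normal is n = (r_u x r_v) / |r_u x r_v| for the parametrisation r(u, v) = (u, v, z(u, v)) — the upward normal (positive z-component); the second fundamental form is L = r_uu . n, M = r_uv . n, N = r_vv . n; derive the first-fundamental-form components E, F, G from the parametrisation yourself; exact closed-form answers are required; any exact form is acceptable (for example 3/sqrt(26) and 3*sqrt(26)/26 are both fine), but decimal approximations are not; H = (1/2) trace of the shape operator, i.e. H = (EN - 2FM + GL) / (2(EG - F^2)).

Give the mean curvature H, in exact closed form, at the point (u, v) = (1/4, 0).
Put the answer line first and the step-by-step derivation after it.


Answer: H = 4698*sqrt(265)/70225

z_u = 5/2, z_v = 1/3, z_uu = 0, z_uv = 0, z_vv = 6
E = 29/4, F = 5/6, G = 10/9; answer radicand W^2 = 265/36
unnormalised second-form numerators: l = 0, m = 0, n = 6; L = l/sqrt(265/36), and similarly M = m/sqrt(W^2), N = n/sqrt(W^2)
H = (E*n - 2*F*m + G*l) / (2*(EG - F^2)*sqrt(W^2)); E*n - 2*F*m + G*l = 87/2, EG - F^2 = 265/36, so H = (783/265)/sqrt(265/36)


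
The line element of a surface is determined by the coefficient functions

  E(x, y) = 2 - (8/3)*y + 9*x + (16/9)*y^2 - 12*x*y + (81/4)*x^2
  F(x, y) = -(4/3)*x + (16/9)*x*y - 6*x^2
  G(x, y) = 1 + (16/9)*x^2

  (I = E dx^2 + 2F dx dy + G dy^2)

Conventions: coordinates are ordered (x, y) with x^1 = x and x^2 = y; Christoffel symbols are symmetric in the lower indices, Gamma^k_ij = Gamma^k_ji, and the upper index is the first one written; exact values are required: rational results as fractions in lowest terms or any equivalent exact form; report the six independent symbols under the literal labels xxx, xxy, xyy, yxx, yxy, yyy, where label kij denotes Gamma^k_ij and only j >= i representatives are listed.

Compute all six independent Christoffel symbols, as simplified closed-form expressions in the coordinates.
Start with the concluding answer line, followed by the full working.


Answer: Gamma_xxx = (729*x - 216*y + 162)/(793*x^2 - 432*x*y + 324*x + 64*y^2 - 96*y + 72), Gamma_xxy = (-216*x + 64*y - 48)/(793*x^2 - 432*x*y + 324*x + 64*y^2 - 96*y + 72), Gamma_xyy = 0, Gamma_yxx = -216*x/(793*x^2 - 432*x*y + 324*x + 64*y^2 - 96*y + 72), Gamma_yxy = 64*x/(793*x^2 - 432*x*y + 324*x + 64*y^2 - 96*y + 72), Gamma_yyy = 0

E = 2 - (8/3)*y + 9*x + (16/9)*y^2 - 12*x*y + (81/4)*x^2; F = -(4/3)*x + (16/9)*x*y - 6*x^2; G = 1 + (16/9)*x^2
Gamma^k_ij = (1/2) g^{kl} (d_i g_jl + d_j g_il - d_l g_ij), with g^inv = (1/(EG-F^2)) [[G, -F], [-F, E]]
first partials: E_x = 9 - 12*y + (81/2)*x, E_y = -8/3 + (32/9)*y - 12*x, F_x = -4/3 + (16/9)*y - 12*x, F_y = (16/9)*x, G_x = (32/9)*x, G_y = 0
D = EG - F^2 = 2 - (8/3)*y + 9*x + (16/9)*y^2 - 12*x*y + (793/36)*x^2
expanded: Gamma^x_xx = (G E_x - 2F F_x + F E_y)/(2D), Gamma^x_xy = (G E_y - F G_x)/(2D), Gamma^x_yy = (2G F_y - G G_x - F G_y)/(2D), Gamma^y_xx = (2E F_x - E E_y - F E_x)/(2D), Gamma^y_xy = (E G_x - F E_y)/(2D), Gamma^y_yy = (E G_y - 2F F_y + F G_x)/(2D); substitute and cancel common factors


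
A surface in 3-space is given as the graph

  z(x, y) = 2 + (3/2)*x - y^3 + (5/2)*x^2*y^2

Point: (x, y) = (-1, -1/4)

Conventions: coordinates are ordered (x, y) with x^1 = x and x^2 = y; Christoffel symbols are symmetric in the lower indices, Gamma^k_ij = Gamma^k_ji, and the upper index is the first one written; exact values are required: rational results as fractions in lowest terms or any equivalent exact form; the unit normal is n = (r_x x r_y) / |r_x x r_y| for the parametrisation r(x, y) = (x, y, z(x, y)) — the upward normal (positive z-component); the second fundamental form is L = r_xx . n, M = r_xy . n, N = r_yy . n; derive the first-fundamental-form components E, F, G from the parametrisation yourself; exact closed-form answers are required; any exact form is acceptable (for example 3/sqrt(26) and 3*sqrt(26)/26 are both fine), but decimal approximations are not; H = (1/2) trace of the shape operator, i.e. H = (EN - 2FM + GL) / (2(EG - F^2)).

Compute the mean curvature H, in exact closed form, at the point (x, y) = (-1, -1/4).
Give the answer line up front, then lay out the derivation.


Answer: H = 34351*sqrt(1146)/875544

z_x = 19/16, z_y = -23/16, z_xx = 5/16, z_xy = 5/2, z_yy = 13/2
E = 617/256, F = -437/256, G = 785/256; answer radicand W^2 = 573/128
unnormalised second-form numerators: l = 5/16, m = 5/2, n = 13/2; L = l/sqrt(573/128), and similarly M = m/sqrt(W^2), N = n/sqrt(W^2)
H = (E*n - 2*F*m + G*l) / (2*(EG - F^2)*sqrt(W^2)); E*n - 2*F*m + G*l = 103053/4096, EG - F^2 = 573/128, so H = (34351/12224)/sqrt(573/128)


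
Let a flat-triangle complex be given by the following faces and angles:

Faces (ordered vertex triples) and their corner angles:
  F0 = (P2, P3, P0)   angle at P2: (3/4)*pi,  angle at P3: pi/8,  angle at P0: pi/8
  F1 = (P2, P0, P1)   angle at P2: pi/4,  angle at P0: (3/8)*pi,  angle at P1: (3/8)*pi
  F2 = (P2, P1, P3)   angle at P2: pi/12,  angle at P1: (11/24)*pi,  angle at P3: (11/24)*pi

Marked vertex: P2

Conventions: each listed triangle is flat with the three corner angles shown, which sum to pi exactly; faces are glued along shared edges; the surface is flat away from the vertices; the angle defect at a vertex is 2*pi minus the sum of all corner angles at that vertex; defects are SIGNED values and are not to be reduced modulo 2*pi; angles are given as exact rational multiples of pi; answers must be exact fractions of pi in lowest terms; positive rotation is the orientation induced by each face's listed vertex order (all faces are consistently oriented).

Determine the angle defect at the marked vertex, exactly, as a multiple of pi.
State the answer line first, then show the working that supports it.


Answer: defect(P2) = (11/12)*pi

Sum of corner angles at P2: (13/12)*pi
defect = 2*pi - (13/12)*pi


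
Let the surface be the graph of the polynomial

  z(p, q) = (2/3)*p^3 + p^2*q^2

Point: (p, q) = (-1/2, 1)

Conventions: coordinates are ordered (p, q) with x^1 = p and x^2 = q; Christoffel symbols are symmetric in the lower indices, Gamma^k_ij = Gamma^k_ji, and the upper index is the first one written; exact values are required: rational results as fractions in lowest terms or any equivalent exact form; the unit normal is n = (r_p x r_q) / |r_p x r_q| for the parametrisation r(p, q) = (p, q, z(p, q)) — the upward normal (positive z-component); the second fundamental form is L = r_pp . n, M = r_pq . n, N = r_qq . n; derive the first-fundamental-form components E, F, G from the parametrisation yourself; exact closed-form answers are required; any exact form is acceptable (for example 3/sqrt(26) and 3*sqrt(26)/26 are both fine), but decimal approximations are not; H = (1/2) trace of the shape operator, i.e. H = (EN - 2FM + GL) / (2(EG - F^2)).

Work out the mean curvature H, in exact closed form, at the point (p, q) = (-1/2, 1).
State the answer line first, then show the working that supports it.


Answer: H = -sqrt(6)/24

z_p = -1/2, z_q = 1/2, z_pp = 0, z_pq = -2, z_qq = 1/2
E = 5/4, F = -1/4, G = 5/4; answer radicand W^2 = 3/2
unnormalised second-form numerators: l = 0, m = -2, n = 1/2; L = l/sqrt(3/2), and similarly M = m/sqrt(W^2), N = n/sqrt(W^2)
H = (E*n - 2*F*m + G*l) / (2*(EG - F^2)*sqrt(W^2)); E*n - 2*F*m + G*l = -3/8, EG - F^2 = 3/2, so H = (-1/8)/sqrt(3/2)


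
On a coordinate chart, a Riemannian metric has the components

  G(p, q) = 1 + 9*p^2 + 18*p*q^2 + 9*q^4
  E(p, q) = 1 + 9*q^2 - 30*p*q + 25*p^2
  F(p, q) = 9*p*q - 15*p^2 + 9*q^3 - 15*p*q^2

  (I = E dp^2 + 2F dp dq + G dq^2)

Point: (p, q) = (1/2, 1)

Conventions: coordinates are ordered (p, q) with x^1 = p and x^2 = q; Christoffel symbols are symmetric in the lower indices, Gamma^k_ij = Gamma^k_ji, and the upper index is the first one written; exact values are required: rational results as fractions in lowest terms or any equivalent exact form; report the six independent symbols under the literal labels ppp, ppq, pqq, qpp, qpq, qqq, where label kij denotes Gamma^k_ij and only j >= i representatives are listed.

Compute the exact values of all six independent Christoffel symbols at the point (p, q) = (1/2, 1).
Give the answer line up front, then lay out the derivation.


Answer: Gamma_ppp = -5/43, Gamma_ppq = 3/43, Gamma_pqq = 6/43, Gamma_qpp = -45/43, Gamma_qpq = 27/43, Gamma_qqq = 54/43

E = 5/4, F = 9/4, G = 85/4 at the point
E_p = -5, E_q = 3, F_p = -21, F_q = 33/2, G_p = 27, G_q = 54
EG - F^2 = 43/2;  g^inv = (2/43) * [[85/4, -9/4], [-9/4, 5/4]]
first-kind symbols [ij,l] = (1/2)(d_i g_jl + d_j g_il - d_l g_ij): [pp,p] = E_p/2 = -5/2, [pp,q] = F_p - E_q/2 = -45/2, [pq,p] = E_q/2 = 3/2, [pq,q] = G_p/2 = 27/2, [qq,p] = F_q - G_p/2 = 3, [qq,q] = G_q/2 = 27
Gamma^p_ij = (G*[ij,p] - F*[ij,q])/(EG - F^2), Gamma^q_ij = (E*[ij,q] - F*[ij,p])/(EG - F^2)


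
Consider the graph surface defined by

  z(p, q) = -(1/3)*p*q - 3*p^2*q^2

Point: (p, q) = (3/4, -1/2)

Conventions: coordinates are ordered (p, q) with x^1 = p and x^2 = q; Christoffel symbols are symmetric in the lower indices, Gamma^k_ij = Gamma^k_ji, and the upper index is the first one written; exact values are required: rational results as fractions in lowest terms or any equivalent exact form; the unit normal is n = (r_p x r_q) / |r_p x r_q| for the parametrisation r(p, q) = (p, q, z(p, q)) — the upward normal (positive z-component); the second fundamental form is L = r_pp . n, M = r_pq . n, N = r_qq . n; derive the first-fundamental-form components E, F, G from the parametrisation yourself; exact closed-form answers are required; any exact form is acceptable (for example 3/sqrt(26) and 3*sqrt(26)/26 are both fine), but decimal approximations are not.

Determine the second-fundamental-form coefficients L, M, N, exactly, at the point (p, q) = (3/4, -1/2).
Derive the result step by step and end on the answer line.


z_p = -23/24, z_q = 23/16, z_pp = -3/2, z_pq = 25/6, z_qq = -27/8
E = 1105/576, F = -529/384, G = 785/256; answer radicand W^2 = 9181/2304
unnormalised second-form numerators: l = -3/2, m = 25/6, n = -27/8; L = l/sqrt(9181/2304), and similarly M = m/sqrt(W^2), N = n/sqrt(W^2)

Answer: L = -72*sqrt(9181)/9181, M = 200*sqrt(9181)/9181, N = -162*sqrt(9181)/9181


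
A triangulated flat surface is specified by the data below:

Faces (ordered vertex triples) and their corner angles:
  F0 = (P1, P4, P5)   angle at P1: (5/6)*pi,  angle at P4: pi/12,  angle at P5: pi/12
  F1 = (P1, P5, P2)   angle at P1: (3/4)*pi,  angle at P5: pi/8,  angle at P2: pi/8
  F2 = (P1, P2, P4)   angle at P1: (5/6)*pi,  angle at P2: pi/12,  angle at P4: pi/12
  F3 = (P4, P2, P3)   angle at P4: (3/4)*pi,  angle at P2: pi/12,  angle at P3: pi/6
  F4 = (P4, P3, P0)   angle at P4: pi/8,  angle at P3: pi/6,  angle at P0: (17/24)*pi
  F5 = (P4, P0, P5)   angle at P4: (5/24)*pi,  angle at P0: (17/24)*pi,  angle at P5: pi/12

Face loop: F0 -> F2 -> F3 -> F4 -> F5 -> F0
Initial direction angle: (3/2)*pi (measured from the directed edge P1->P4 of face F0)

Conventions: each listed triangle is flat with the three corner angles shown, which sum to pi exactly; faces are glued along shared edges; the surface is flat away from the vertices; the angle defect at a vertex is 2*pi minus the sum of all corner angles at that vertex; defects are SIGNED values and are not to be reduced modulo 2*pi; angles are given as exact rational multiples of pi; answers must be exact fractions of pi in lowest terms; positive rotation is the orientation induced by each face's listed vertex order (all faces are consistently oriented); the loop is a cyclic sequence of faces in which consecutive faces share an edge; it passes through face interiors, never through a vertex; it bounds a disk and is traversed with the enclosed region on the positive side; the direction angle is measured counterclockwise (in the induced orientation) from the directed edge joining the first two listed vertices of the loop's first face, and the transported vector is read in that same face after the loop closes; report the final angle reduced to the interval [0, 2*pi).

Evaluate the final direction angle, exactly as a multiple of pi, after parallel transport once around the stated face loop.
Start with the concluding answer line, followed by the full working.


Answer: final direction angle = pi/4

enclosed vertex P4: corner angles sum to (5/4)*pi, defect = 2*pi - (5/4)*pi = (3/4)*pi
final direction = starting direction + enclosed defect total, reduced mod 2*pi (induced orientation)
final angle = (3/2)*pi + (3/4)*pi = pi/4 (mod 2*pi)


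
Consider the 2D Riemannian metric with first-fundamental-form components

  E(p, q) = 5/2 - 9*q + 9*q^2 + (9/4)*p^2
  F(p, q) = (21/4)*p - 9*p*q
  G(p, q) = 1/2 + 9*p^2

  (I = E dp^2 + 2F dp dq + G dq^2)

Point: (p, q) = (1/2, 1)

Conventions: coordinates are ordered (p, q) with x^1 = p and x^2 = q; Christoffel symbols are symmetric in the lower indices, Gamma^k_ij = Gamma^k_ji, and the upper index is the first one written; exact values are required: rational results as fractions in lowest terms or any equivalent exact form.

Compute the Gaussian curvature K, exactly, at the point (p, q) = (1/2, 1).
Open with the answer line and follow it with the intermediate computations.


Answer: K = -51408/24649

E = 49/16, F = -15/8, G = 11/4, EG - F^2 = 157/32 at the point
E_p = 9/4, E_q = 9, F_p = -15/4, F_q = -9/2, G_p = 9, G_q = 0
E_qq = 18, F_pq = -9, G_pp = 18
Using the Brioschi determinant formula for K from the metric derivatives:
M1 = [[-E_qq/2 + F_pq - G_pp/2, E_p/2, F_p - E_q/2], [F_q - G_p/2, E, F], [G_q/2, F, G]] = [[-27, 9/8, -33/4], [-9, 49/16, -15/8], [0, -15/8, 11/4]]; det M1 = -7803/32
M2 = [[0, E_q/2, G_p/2], [E_q/2, E, F], [G_p/2, F, G]] = [[0, 9/2, 9/2], [9/2, 49/16, -15/8], [9/2, -15/8, 11/4]]; det M2 = -12393/64
det M1 - det M2 = -3213/64; K = -3213/64 / (157/32)^2 = -51408/24649


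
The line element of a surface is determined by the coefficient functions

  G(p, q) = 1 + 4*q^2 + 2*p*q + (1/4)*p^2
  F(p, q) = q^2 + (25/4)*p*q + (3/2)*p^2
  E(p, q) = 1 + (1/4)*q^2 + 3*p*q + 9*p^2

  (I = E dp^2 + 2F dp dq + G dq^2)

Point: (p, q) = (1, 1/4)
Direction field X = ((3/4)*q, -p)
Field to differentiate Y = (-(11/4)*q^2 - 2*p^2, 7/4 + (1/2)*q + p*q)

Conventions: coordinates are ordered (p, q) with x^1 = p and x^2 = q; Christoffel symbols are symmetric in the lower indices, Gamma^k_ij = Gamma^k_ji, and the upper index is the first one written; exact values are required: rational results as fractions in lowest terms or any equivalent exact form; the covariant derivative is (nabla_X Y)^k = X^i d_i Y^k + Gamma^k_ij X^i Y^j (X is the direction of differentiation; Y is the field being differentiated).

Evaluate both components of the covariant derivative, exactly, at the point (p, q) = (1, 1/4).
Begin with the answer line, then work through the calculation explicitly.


Answer: (nabla_X Y)^p = -15645/32128, (nabla_X Y)^q = -29059/16064

E = 689/64, F = 25/8, G = 2 at the point
E_p = 75/4, E_q = 25/8, F_p = 73/16, F_q = 27/4, G_p = 1, G_q = 4
EG - F^2 = 753/64;  g^inv = (64/753) * [[2, -25/8], [-25/8, 689/64]]
first-kind symbols [ij,l] = (1/2)(d_i g_jl + d_j g_il - d_l g_ij): [pp,p] = E_p/2 = 75/8, [pp,q] = F_p - E_q/2 = 3, [pq,p] = E_q/2 = 25/16, [pq,q] = G_p/2 = 1/2, [qq,p] = F_q - G_p/2 = 25/4, [qq,q] = G_q/2 = 2
Gamma^p_ij = (G*[ij,p] - F*[ij,q])/(EG - F^2), Gamma^q_ij = (E*[ij,q] - F*[ij,p])/(EG - F^2)
Gamma_ppp = 200/251, Gamma_ppq = 100/753, Gamma_pqq = 400/753, Gamma_qpp = 64/251, Gamma_qpq = 32/753, Gamma_qqq = 128/753
X = (3/16, -1), Y = (-139/64, 17/8) at the point


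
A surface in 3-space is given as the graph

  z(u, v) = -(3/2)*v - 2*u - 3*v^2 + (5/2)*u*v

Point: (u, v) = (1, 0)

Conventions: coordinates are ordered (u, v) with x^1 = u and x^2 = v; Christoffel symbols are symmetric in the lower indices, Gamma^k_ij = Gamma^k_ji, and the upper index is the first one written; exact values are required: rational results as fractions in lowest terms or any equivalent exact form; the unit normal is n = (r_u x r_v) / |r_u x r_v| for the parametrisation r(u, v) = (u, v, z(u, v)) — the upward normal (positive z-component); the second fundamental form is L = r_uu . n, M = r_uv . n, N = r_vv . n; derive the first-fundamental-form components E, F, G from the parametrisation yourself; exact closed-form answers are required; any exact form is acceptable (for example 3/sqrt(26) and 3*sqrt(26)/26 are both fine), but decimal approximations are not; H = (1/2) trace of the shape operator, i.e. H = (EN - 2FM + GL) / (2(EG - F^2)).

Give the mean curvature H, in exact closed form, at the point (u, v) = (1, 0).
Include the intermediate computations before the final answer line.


z_u = -2, z_v = 1, z_uu = 0, z_uv = 5/2, z_vv = -6
E = 5, F = -2, G = 2; answer radicand W^2 = 6
unnormalised second-form numerators: l = 0, m = 5/2, n = -6; L = l/sqrt(6), and similarly M = m/sqrt(W^2), N = n/sqrt(W^2)
H = (E*n - 2*F*m + G*l) / (2*(EG - F^2)*sqrt(W^2)); E*n - 2*F*m + G*l = -20, EG - F^2 = 6, so H = (-5/3)/sqrt(6)

Answer: H = -5*sqrt(6)/18


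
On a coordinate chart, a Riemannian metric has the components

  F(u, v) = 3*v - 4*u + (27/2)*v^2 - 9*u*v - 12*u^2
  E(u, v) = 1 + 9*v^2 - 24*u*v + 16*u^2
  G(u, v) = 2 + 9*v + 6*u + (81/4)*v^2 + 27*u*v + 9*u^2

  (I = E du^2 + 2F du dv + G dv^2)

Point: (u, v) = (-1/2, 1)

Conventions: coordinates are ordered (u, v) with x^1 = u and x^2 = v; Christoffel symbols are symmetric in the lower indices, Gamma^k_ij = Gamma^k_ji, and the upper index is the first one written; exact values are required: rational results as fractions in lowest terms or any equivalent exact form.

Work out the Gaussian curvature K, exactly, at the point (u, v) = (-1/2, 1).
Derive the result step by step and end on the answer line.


E = 26, F = 20, G = 17, EG - F^2 = 42 at the point
E_u = -40, E_v = 30, F_u = -1, F_v = 69/2, G_u = 24, G_v = 36
E_vv = 18, F_uv = -9, G_uu = 18
By Brioschi, K is (det M1 - det M2) divided by (EG - F^2) squared.
M1 = [[-E_vv/2 + F_uv - G_uu/2, E_u/2, F_u - E_v/2], [F_v - G_u/2, E, F], [G_v/2, F, G]] = [[-27, -20, -16], [45/2, 26, 20], [18, 20, 17]]; det M1 = -396
M2 = [[0, E_v/2, G_u/2], [E_v/2, E, F], [G_u/2, F, G]] = [[0, 15, 12], [15, 26, 20], [12, 20, 17]]; det M2 = -369
det M1 - det M2 = -27; K = -27 / (42)^2 = -3/196

Answer: K = -3/196
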